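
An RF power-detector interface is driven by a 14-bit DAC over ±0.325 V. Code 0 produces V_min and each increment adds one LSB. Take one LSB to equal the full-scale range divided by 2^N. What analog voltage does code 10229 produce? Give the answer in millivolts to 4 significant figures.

80.81 mV

The full-scale span is 0.325 − (-0.325) = 0.65 V. LSB = 0.65 V / 2^14.
Output = V_min + (10229/16384) × range = -0.325 + 0.624329 × 0.65 V
      = -0.325 + 0.405814 = 0.0808136 V.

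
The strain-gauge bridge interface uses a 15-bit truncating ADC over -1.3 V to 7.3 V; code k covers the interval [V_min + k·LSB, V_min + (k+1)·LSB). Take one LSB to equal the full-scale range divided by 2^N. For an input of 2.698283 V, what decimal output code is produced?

The full-scale span is 7.3 − (-1.3) = 8.6 V. LSB = 8.6 V / 2^15 ≈ 262.5 µV.
V_in − V_min = 2.698283 − (-1.3) = 3.998283 V.
Divide by LSB: 3.998283 × 32768/8.6 = 15234.3881.
Truncating gives code 15234.

15234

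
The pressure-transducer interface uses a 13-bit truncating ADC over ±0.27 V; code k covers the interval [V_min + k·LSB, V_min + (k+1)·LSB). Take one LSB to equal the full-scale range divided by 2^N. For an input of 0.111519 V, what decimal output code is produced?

The full-scale span is 0.27 − (-0.27) = 0.54 V. LSB = 0.54 V / 2^13 ≈ 65.92 µV.
(V_in − V_min) × 2^13/range = (0.111519 − (-0.27)) × 8192/0.54 = 5787.785.
Floor → code = 5787.

5787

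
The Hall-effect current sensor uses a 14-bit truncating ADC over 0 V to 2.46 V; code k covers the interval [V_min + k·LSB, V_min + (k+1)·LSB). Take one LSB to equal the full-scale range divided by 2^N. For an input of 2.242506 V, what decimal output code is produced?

14935

Span = 2.46 V. LSB = 2.46 V / 2^14 ≈ 150.1 µV.
code = ⌊(V_in − V_min)/LSB⌋ = ⌊(V_in − V_min) × 2^14 / range⌋
     = ⌊(2.242506 − (0)) × 16384 / 2.46⌋ = ⌊2.242506 × 16384/2.46⌋
     = ⌊14935.455⌋ = 14935.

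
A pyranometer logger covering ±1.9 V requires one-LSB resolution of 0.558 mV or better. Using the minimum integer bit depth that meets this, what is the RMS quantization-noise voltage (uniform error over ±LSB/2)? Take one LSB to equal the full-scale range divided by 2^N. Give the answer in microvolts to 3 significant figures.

134 µV

Range = 1.9 − (-1.9) = 3.8 V.
3.8 V / 0.558 mV = 6810. Since 2^12 = 4096 and 2^13 = 8192, N = 13.
LSB = 3.8 V ÷ 2^13 = 3.8/8192 V = 463.87 µV.
σ_q = LSB/√12 = 463.87 µV/3.4641 = 134 µV.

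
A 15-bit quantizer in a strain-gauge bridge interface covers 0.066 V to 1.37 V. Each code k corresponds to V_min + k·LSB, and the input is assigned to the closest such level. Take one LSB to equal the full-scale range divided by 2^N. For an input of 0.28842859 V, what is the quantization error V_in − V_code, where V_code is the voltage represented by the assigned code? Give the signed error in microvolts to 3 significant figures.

Span: 1.37 V − (0.066 V) = 1.304 V. LSB = 1.304 V / 2^15 ≈ 39.79 µV.
Position in LSBs: (0.28842859 − (0.066)) × 32768/1.304 = 5589.3712; rounding gives k = 5589.
Reconstructed level: 0.066 + 5589 × 1.304/32768 V = 0.28841381836 V.
e = 0.28842859 − (0.28841381836) = +14.8 µV.

+14.8 µV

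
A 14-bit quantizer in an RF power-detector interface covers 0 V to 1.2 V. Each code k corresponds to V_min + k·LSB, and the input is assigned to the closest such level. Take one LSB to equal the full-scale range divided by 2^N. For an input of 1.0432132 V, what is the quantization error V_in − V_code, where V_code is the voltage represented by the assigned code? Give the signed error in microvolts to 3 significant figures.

+24.7 µV

Full-scale range = 1.2 V. LSB = 1.2 V / 2^14 ≈ 73.24 µV.
(V_in − V_min)/LSB = (1.0432132 − (0)) × 16384/1.2 = 14243.3376 → nearest code k = 14243.
V_code = 0 + (14243/16384) × 1.2 = 1.0431884766 V.
V_in − V_code = 1.0432132 − (1.0431884766) = +24.7 µV.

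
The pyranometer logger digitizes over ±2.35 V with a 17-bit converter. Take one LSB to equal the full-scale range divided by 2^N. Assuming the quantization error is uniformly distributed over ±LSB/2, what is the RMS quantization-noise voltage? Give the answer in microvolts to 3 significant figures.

10.4 µV

The full-scale span is 2.35 − (-2.35) = 4.7 V.
Step size = 4.7/131072 V = 35.858 µV.
For a uniform distribution on [−LSB/2, +LSB/2], V_rms = LSB/√12 = 35.858 µV/3.4641 = 10.4 µV.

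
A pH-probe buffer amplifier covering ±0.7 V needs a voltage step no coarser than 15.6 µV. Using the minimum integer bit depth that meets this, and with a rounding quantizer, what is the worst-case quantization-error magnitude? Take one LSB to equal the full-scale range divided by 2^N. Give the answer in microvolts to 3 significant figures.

Span: 0.7 V − (-0.7 V) = 1.4 V.
Levels needed ≥ 1.4/15.6 µV = 89740. 2^17 = 131072 suffices, so N_min = 17.
LSB = 1.4 V / 2^17 = 10.681 µV.
Half an LSB is 5.34 µV.

5.34 µV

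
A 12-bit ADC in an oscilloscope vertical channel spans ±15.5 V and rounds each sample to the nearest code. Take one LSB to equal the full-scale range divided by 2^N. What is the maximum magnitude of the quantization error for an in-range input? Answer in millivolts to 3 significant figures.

3.78 mV

Range = 15.5 − (-15.5) = 31 V.
Step size = 31/4096 V = 7.5684 mV.
A rounding quantizer has |error| ≤ LSB/2 = 3.78 mV.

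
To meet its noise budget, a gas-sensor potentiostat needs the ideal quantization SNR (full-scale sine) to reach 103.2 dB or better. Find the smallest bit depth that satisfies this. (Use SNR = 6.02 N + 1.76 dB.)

Required N = ⌈(103.2 − 1.76)/6.02⌉ = ⌈16.850⌉ = 17.

17 bits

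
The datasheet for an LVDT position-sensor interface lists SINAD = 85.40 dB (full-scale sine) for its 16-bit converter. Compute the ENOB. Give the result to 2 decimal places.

ENOB = (85.40 − 1.76)/6.02 = 13.8937 bits.

13.89 bits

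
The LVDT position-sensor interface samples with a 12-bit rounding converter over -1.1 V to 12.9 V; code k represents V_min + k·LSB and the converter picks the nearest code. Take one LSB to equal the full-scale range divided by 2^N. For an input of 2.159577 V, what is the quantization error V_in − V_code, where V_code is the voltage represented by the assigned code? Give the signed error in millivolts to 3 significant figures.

The full-scale span is 12.9 − (-1.1) = 14 V. LSB = 14 V / 2^12 ≈ 3.418 mV.
(2.159577 − (-1.1)) / LSB = 3.259577 × 4096/14 = 953.6591. Nearest integer: k = 954.
V_code = V_min + k × range/2^12 = -1.1 + 954 × 14/4096 = 2.160742188 V.
V_in − V_code = 2.159577 − (2.160742188) = −1.17 mV.

−1.17 mV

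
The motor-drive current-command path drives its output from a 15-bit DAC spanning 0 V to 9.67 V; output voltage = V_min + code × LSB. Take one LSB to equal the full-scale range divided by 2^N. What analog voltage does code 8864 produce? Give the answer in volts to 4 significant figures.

Span = 9.67 V. LSB = 9.67 V / 2^15.
V_out = V_min + code × LSB = 0 V + 8864 × 9.67 V / 32768
      = 0 V + 2.61581 V = 2.61581 V.

2.616 V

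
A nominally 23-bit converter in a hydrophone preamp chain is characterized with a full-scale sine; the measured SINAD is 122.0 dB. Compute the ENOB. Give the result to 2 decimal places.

(122.0 − 1.76) / 6.02 = 120.24/6.02 = 19.9734 effective bits.

19.97 bits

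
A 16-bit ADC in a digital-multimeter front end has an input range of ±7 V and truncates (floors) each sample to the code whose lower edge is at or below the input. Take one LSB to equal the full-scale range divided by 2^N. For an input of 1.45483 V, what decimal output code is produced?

Range = 7 − (-7) = 14 V. LSB = 14 V / 2^16 ≈ 213.6 µV.
(V_in − V_min) × 2^16/range = (1.45483 − (-7)) × 65536/14 = 39578.267.
Floor → code = 39578.

39578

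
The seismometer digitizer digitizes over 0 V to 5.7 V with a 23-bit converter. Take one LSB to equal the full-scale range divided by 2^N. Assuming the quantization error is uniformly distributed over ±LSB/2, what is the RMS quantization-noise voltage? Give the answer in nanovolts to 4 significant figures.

Span = 5.7 V.
One LSB is 5.7 V / 8388608 = 0.679493 µV.
For a uniform distribution on [−LSB/2, +LSB/2], V_rms = LSB/√12 = 0.679493 µV/3.4641 = 196.2 nV.

196.2 nV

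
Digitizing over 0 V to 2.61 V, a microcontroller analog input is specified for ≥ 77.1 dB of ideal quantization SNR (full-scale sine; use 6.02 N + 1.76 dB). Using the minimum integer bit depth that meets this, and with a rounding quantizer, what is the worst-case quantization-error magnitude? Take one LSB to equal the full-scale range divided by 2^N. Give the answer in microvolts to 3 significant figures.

Span = 2.61 V.
Solving 6.02 N ≥ 77.1 − 1.76: N ≥ 12.515. Round up → N = 13.
One LSB is 2.61 V / 8192 = 318.60 µV.
Half an LSB is 159 µV.

159 µV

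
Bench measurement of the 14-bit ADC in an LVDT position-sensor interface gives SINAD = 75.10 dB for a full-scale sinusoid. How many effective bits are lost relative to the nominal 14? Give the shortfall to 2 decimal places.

ENOB = (SINAD − 1.76)/6.02 = (75.10 − 1.76)/6.02 = 12.1827 bits.
Shortfall = 14 − 12.1827 = 1.8173 bits.

1.82 bits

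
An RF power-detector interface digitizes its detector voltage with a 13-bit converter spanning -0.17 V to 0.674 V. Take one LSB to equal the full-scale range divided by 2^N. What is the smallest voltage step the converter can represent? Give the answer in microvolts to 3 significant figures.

103 µV

Range = 0.674 − (-0.17) = 0.844 V.
2^13 = 8192 levels.
LSB = 0.844 V ÷ 2^13 = 0.844/8192 V = 103 µV.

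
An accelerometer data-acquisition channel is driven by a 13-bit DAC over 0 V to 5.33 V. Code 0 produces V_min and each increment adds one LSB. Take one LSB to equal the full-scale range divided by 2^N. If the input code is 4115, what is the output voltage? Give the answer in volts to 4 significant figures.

2.677 V

Span = 5.33 V. LSB = 5.33 V / 2^13.
V_out = 0 + 4115 × (5.33/8192) V
      = 0 + 2.67736 = 2.67736 V.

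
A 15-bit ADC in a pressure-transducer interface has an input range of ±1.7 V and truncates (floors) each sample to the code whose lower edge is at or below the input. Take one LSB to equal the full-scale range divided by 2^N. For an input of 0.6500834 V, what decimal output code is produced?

Span: 1.7 V − (-1.7 V) = 3.4 V. LSB = 3.4 V / 2^15 ≈ 103.8 µV.
code = ⌊(V_in − V_min)/LSB⌋ = ⌊(V_in − V_min) × 2^15 / range⌋
     = ⌊(0.6500834 − (-1.7)) × 32768 / 3.4⌋ = ⌊2.3500834 × 32768/3.4⌋
     = ⌊22649.274⌋ = 22649.

22649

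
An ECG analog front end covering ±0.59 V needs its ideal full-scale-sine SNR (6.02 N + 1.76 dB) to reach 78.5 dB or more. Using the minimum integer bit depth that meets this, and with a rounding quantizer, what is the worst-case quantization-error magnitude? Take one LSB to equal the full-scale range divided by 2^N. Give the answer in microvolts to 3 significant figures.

Range = 0.59 − (-0.59) = 1.18 V.
N ≥ (78.5 − 1.76)/6.02 = 12.748 → N_min = 13.
Step size = 1.18/8192 V = 144.04 µV.
Max error for round-to-nearest is LSB/2 = 72.0 µV.

72.0 µV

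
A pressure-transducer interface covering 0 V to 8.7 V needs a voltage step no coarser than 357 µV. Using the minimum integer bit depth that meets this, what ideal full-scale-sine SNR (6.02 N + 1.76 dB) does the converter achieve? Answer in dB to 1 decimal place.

Range is 8.7 V.
Required number of levels: 8.7/357 µV = 24370; smallest N with 2^N ≥ that is 15.
SNR = 6.02 × 15 + 1.76 = 92.06 dB.

92.1 dB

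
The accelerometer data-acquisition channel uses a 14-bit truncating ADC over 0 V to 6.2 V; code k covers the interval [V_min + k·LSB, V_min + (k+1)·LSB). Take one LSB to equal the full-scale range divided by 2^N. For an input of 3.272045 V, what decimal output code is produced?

Range is 6.2 V. LSB = 6.2 V / 2^14 ≈ 378.4 µV.
V_in − V_min = 3.272045 − (0) = 3.272045 V.
Divide by LSB: 3.272045 × 16384/6.2 = 8646.6428.
Truncating gives code 8646.

8646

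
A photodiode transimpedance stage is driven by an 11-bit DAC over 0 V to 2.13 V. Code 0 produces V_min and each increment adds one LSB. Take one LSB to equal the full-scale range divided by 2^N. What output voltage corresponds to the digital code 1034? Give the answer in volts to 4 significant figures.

1.075 V

Range is 2.13 V. LSB = 2.13 V / 2^11.
V_out = 0 + 1034 × (2.13/2048) V
      = 0 + 1.07540 = 1.07540 V.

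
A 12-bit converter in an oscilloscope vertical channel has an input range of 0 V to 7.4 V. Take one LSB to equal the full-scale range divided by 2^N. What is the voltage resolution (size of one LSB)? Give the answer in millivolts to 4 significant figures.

Full-scale range = 7.4 V.
2^12 = 4096 levels.
One LSB is 7.4 V / 4096 = 1.807 mV.

1.807 mV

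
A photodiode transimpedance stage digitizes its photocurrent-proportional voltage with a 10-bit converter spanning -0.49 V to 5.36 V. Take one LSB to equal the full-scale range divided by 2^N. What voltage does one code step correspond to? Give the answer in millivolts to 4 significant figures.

Full-scale range = 5.36 V − (-0.49 V) = 5.85 V.
There are 2^10 = 1024 steps.
LSB = 5.85 V / 2^10 = 5.713 mV.

5.713 mV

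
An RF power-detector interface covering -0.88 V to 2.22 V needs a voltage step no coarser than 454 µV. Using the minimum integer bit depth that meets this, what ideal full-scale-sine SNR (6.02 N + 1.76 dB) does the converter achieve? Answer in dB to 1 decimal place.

Range = 2.22 − (-0.88) = 3.1 V.
Need 2^N ≥ 3.1 V / 454 µV = 6828 → N_min = 13.
SNR = 6.02 × 13 + 1.76 = 80.02 dB.

80.0 dB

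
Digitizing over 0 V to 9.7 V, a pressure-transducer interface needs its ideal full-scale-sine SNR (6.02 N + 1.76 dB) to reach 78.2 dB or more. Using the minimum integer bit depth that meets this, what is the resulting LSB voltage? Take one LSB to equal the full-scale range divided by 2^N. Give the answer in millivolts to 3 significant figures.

Full-scale range = 9.7 V.
N ≥ (78.2 − 1.76)/6.02 = 12.698 → N_min = 13.
LSB = 9.7 V / 2^13 = 1.18 mV.

1.18 mV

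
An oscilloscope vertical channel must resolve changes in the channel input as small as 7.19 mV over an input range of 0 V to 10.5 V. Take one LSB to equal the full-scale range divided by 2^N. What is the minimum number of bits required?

11 bits

V_FS = 10.5 V.
Need 2^N ≥ 10.5 V / 7.19 mV = 1460 → N_min = 11.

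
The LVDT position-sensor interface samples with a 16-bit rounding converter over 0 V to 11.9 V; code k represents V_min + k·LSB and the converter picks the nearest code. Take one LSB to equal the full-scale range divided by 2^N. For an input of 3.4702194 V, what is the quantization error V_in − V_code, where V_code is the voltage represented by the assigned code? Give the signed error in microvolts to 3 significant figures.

Span = 11.9 V. LSB = 11.9 V / 2^16 ≈ 181.6 µV.
(V_in − V_min)/LSB = (3.4702194 − (0)) × 65536/11.9 = 19111.2856 → nearest code k = 19111.
V_code = V_min + k × range/2^16 = 0 + 19111 × 11.9/65536 = 3.4701675415 V.
Error = V_in − V_code = 3.4702194 − (3.4701675415) = +51.9 µV.

+51.9 µV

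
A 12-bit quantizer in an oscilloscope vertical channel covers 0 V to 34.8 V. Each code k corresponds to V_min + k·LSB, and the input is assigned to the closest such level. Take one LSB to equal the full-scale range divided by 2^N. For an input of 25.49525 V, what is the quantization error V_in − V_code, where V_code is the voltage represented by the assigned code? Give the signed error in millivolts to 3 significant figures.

−1.53 mV

V_FS = 34.8 V. LSB = 34.8 V / 2^12 ≈ 8.496 mV.
(25.49525 − (0)) / LSB = 25.49525 × 4096/34.8 = 3000.8202. Nearest integer: k = 3001.
V_code = 0 + (3001/4096) × 34.8 = 25.49677734 V.
V_in − V_code = 25.49525 − (25.49677734) = −1.53 mV.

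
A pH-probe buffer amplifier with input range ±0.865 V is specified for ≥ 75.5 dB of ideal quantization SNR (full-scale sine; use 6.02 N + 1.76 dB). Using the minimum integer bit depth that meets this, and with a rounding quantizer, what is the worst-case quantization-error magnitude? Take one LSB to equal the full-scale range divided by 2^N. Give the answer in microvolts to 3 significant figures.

106 µV

Range = 0.865 − (-0.865) = 1.73 V.
Required N = ⌈(75.5 − 1.76)/6.02⌉ = ⌈12.249⌉ = 13.
LSB = 1.73 V / 2^13 = 211.18 µV.
Max error for round-to-nearest is LSB/2 = 106 µV.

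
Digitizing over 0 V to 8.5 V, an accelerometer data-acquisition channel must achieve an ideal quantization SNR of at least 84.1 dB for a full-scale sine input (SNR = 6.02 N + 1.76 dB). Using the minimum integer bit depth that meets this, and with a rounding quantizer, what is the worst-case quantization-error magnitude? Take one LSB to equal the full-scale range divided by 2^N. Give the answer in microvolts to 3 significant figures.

Span = 8.5 V.
Required N = ⌈(84.1 − 1.76)/6.02⌉ = ⌈13.678⌉ = 14.
One LSB is 8.5 V / 16384 = 0.51880 mV.
Half an LSB is 259 µV.

259 µV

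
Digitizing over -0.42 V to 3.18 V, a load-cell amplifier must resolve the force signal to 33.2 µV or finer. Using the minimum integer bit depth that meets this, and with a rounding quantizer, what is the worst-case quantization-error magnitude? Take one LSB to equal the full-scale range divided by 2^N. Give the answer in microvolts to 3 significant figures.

13.7 µV

Span: 3.18 V − (-0.42 V) = 3.6 V.
3.6 V / 33.2 µV = 108400. Since 2^16 = 65536 and 2^17 = 131072, N = 17.
LSB = 3.6 V ÷ 2^17 = 3.6/131072 V = 27.466 µV.
|e|_max = LSB/2 = 13.7 µV.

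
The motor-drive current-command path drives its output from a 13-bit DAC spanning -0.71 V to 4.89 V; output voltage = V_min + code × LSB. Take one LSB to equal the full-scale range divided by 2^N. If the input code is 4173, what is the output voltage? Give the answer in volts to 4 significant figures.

Range = 4.89 − (-0.71) = 5.6 V. LSB = 5.6 V / 2^13.
V_out = V_min + code × LSB = -0.71 V + 4173 × 5.6 V / 8192
      = -0.71 V + 2.85264 V = 2.14264 V.

2.143 V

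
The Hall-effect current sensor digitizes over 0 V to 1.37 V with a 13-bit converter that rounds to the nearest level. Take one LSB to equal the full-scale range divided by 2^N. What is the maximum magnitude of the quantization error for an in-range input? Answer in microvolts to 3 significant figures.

V_FS = 1.37 V.
Step size = 1.37/8192 V = 167.24 µV.
A rounding quantizer has |error| ≤ LSB/2 = 83.6 µV.

83.6 µV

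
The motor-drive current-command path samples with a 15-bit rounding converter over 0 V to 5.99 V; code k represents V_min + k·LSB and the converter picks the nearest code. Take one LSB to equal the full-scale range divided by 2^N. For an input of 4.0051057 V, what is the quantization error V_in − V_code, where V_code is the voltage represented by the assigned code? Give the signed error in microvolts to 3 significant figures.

Full-scale range = 5.99 V. LSB = 5.99 V / 2^15 ≈ 182.8 µV.
(V_in − V_min)/LSB = (4.0051057 − (0)) × 32768/5.99 = 21909.7335 → nearest code k = 21910.
Reconstructed level: 0 + 21910 × 5.99/32768 V = 4.0051544189 V.
e = 4.0051057 − (4.0051544189) = −48.7 µV.

−48.7 µV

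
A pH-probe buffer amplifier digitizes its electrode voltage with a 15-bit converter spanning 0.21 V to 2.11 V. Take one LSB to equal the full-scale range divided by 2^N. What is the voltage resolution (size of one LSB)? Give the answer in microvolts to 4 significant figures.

57.98 µV

Span: 2.11 V − (0.21 V) = 1.9 V.
2^15 = 32768 levels.
Step size = 1.9/32768 V = 57.98 µV.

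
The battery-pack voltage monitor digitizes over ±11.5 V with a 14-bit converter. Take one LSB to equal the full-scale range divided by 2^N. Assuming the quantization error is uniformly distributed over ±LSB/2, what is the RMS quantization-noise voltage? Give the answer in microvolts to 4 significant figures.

405.2 µV

Span: 11.5 V − (-11.5 V) = 23 V.
One LSB is 23 V / 16384 = 1.40381 mV.
For a uniform distribution on [−LSB/2, +LSB/2], V_rms = LSB/√12 = 1.40381 mV/3.4641 = 405.2 µV.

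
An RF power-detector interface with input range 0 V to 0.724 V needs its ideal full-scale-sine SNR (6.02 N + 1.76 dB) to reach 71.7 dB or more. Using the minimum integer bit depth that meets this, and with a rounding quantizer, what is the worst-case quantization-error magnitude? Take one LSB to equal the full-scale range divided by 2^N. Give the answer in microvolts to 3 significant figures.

Range is 0.724 V.
6.02 N + 1.76 ≥ 71.7 gives N ≥ 11.618, so the minimum integer is 12.
LSB = 0.724 V ÷ 2^12 = 0.724/4096 V = 176.76 µV.
Half an LSB is 88.4 µV.

88.4 µV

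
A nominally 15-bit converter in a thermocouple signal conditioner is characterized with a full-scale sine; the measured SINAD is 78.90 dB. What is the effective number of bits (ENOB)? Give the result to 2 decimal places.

12.81 bits

ENOB = (78.90 − 1.76)/6.02 = 12.8140 bits.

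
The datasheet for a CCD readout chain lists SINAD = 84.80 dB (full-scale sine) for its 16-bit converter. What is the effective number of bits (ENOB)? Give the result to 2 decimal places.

13.79 bits

Inverting SNR = 6.02 N + 1.76: N_eff = (84.80 − 1.76)/6.02 = 13.7940.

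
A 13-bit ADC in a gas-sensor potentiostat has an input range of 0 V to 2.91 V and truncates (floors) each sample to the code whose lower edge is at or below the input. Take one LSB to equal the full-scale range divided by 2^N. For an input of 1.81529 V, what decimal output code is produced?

5110

Full-scale range = 2.91 V. LSB = 2.91 V / 2^13 ≈ 355.2 µV.
code = ⌊(V_in − V_min)/LSB⌋ = ⌊(V_in − V_min) × 2^13 / range⌋
     = ⌊(1.81529 − (0)) × 8192 / 2.91⌋ = ⌊1.81529 × 8192/2.91⌋
     = ⌊5110.260⌋ = 5110.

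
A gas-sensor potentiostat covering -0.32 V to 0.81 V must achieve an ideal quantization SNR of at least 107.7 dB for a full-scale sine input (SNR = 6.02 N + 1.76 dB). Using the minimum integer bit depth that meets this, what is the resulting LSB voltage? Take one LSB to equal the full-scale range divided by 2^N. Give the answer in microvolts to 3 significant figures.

4.31 µV

Range = 0.81 − (-0.32) = 1.13 V.
N ≥ (107.7 − 1.76)/6.02 = 17.598 → N_min = 18.
One LSB is 1.13 V / 262144 = 4.31 µV.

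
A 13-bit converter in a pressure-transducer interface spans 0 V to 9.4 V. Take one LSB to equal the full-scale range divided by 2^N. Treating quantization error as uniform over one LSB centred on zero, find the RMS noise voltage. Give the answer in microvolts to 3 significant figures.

331 µV

Full-scale range = 9.4 V.
LSB = 9.4 V / 2^13 = 1.1475 mV.
V_rms = LSB/√12 = 1.1475 mV / √12 = 331 µV.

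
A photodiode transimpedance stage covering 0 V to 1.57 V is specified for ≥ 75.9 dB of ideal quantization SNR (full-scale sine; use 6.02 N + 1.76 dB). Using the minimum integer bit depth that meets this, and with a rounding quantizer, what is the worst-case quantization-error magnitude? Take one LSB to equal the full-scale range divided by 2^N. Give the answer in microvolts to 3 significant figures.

Range is 1.57 V.
Solving 6.02 N ≥ 75.9 − 1.76: N ≥ 12.316. Round up → N = 13.
Step size = 1.57/8192 V = 191.65 µV.
Half an LSB is 95.8 µV.

95.8 µV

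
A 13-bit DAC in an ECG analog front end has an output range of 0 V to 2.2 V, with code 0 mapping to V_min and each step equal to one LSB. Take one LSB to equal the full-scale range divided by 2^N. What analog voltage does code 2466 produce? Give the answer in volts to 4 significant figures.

Range is 2.2 V. LSB = 2.2 V / 2^13.
Output = V_min + (2466/8192) × range = 0 + 0.301025 × 2.2 V
      = 0 V + 0.662256 V = 0.662256 V.

0.6623 V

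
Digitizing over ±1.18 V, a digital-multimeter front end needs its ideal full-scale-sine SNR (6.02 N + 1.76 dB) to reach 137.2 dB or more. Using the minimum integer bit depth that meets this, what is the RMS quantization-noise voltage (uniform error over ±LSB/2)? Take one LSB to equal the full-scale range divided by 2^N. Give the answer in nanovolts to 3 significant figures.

Range = 1.18 − (-1.18) = 2.36 V.
Required N = ⌈(137.2 − 1.76)/6.02⌉ = ⌈22.498⌉ = 23.
One LSB is 2.36 V / 8388608 = 281.33 nV.
RMS noise = LSB/√12 = 81.2 nV.

81.2 nV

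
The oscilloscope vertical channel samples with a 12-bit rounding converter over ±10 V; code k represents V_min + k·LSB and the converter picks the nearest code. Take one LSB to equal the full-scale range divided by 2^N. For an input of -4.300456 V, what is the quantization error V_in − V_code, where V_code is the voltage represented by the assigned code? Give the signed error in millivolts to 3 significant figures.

Range = 10 − (-10) = 20 V. LSB = 20 V / 2^12 ≈ 4.883 mV.
Position in LSBs: (-4.300456 − (-10)) × 4096/20 = 1167.2666; rounding gives k = 1167.
V_code = V_min + k × range/2^12 = -10 + 1167 × 20/4096 = -4.301757813 V.
Error = V_in − V_code = -4.300456 − (-4.301757813) = +1.30 mV.

+1.30 mV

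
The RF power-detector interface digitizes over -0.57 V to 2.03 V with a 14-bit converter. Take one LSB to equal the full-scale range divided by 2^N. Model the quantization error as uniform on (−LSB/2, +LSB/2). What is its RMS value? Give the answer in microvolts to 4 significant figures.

The full-scale span is 2.03 − (-0.57) = 2.6 V.
LSB = 2.6 V / 2^14 = 158.691 µV.
σ_q = LSB/√12 = 158.691 µV/3.4641 = 45.81 µV.

45.81 µV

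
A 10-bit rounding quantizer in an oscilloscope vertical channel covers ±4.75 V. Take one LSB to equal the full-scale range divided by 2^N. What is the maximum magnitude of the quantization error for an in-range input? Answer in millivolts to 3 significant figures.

4.64 mV

The full-scale span is 4.75 − (-4.75) = 9.5 V.
LSB = 9.5 V / 2^10 = 9.2773 mV.
Worst-case error for round-to-nearest is half an LSB: 4.64 mV.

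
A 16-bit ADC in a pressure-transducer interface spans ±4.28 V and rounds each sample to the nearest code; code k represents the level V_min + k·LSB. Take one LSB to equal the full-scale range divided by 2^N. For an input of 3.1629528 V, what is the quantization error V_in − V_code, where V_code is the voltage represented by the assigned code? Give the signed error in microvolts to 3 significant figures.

−25.7 µV

Range = 4.28 − (-4.28) = 8.56 V. LSB = 8.56 V / 2^16 ≈ 130.6 µV.
Position in LSBs: (3.1629528 − (-4.28)) × 65536/8.56 = 56983.8031; rounding gives k = 56984.
V_code = V_min + k × range/2^16 = -4.28 + 56984 × 8.56/65536 = 3.1629785156 V.
e = 3.1629528 − (3.1629785156) = −25.7 µV.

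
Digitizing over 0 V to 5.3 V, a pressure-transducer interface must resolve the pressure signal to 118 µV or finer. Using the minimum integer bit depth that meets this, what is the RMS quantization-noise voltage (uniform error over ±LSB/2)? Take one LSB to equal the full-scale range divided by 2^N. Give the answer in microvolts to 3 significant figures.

23.3 µV

Range is 5.3 V.
Need 2^N ≥ 5.3 V / 118 µV = 44920 → N_min = 16.
LSB = 5.3 V / 2^16 = 80.872 µV.
V_rms = LSB/√12 = 23.3 µV.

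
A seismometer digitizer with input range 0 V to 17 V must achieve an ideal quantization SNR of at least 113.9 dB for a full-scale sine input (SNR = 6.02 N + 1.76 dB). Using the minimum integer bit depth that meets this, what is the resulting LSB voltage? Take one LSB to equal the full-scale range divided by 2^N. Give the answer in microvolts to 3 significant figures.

32.4 µV

Span = 17 V.
N ≥ (113.9 − 1.76)/6.02 = 18.628 → N_min = 19.
LSB = 17 V ÷ 2^19 = 17/524288 V = 32.4 µV.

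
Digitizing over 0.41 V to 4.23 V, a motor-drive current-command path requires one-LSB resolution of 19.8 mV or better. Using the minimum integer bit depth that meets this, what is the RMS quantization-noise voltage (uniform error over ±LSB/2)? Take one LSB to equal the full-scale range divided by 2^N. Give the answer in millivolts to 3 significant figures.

The full-scale span is 4.23 − (0.41) = 3.82 V.
Need 2^N ≥ 3.82 V / 19.8 mV = 192.9 → N_min = 8.
LSB = 3.82 V ÷ 2^8 = 3.82/256 V = 14.922 mV.
V_rms = LSB/√12 = 4.31 mV.

4.31 mV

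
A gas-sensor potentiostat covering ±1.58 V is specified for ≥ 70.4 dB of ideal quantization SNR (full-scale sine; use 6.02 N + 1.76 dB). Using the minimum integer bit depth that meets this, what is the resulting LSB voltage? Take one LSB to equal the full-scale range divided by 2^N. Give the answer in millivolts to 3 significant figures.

Full-scale range = 1.58 V − (-1.58 V) = 3.16 V.
6.02 N + 1.76 ≥ 70.4 gives N ≥ 11.402, so the minimum integer is 12.
One LSB is 3.16 V / 4096 = 0.771 mV.

0.771 mV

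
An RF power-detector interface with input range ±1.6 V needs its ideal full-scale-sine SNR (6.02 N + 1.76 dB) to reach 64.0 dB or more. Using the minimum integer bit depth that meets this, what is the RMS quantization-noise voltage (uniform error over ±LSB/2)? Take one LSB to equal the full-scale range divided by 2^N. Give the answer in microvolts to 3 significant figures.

Range = 1.6 − (-1.6) = 3.2 V.
6.02 N + 1.76 ≥ 64.0 gives N ≥ 10.339, so the minimum integer is 11.
LSB = 3.2 V / 2^11 = 1.5625 mV.
σ_q = LSB/√12 = 1.5625 mV/3.4641 = 451 µV.

451 µV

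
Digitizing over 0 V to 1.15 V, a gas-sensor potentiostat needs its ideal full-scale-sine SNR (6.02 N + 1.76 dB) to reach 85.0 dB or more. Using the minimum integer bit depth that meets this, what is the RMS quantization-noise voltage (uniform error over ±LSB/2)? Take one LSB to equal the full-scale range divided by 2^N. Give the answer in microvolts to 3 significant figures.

Span = 1.15 V.
N ≥ (85.0 − 1.76)/6.02 = 13.827 → N_min = 14.
One LSB is 1.15 V / 16384 = 70.190 µV.
V_rms = LSB/√12 = 20.3 µV.

20.3 µV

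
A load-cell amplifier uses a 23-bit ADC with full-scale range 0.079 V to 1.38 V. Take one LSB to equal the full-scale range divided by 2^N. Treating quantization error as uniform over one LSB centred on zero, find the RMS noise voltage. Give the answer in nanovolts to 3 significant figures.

Span: 1.38 V − (0.079 V) = 1.301 V.
One LSB is 1.301 V / 8388608 = 155.09 nV.
RMS of a uniform error over width LSB is LSB/√12 = 44.8 nV.

44.8 nV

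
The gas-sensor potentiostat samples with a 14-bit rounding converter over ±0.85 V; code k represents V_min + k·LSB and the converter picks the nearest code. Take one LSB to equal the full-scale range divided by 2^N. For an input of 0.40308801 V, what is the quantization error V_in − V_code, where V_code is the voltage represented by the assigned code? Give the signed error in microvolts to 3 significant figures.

Full-scale range = 0.85 V − (-0.85 V) = 1.7 V. LSB = 1.7 V / 2^14 ≈ 103.8 µV.
(V_in − V_min)/LSB = (0.40308801 − (-0.85)) × 16384/1.7 = 12076.8200 → nearest code k = 12077.
Reconstructed level: -0.85 + 12077 × 1.7/16384 V = 0.40310668945 V.
V_in − V_code = 0.40308801 − (0.40310668945) = −18.7 µV.

−18.7 µV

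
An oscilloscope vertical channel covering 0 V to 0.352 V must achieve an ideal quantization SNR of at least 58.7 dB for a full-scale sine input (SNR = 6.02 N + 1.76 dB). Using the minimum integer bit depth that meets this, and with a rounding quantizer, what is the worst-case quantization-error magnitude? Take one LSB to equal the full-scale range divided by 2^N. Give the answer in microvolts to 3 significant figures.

Full-scale range = 0.352 V.
Required N = ⌈(58.7 − 1.76)/6.02⌉ = ⌈9.458⌉ = 10.
LSB = 0.352 V / 2^10 = 343.75 µV.
Half an LSB is 172 µV.

172 µV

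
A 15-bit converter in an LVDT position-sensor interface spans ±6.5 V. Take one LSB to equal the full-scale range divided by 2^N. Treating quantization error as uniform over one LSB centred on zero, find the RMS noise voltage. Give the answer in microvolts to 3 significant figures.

115 µV

The full-scale span is 6.5 − (-6.5) = 13 V.
Step size = 13/32768 V = 396.73 µV.
σ_q = LSB/√12 = 396.73 µV/3.4641 = 115 µV.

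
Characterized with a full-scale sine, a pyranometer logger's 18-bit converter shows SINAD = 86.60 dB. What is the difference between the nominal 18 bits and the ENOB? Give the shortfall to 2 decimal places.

3.91 bits

N_eff = (86.60 − 1.76)/6.02 = 14.0930 bits.
Shortfall = 18 − 14.0930 = 3.9070 bits.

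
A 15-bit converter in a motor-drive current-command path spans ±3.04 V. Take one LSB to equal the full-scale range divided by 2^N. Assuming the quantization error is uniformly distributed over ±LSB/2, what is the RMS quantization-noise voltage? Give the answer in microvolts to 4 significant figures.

53.56 µV

The full-scale span is 3.04 − (-3.04) = 6.08 V.
One LSB is 6.08 V / 32768 = 185.547 µV.
RMS of a uniform error over width LSB is LSB/√12 = 53.56 µV.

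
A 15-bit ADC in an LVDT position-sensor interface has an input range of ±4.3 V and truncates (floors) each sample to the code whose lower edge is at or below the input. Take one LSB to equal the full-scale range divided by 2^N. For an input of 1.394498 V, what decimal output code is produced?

21697

The full-scale span is 4.3 − (-4.3) = 8.6 V. LSB = 8.6 V / 2^15 ≈ 262.5 µV.
V_in − V_min = 1.394498 − (-4.3) = 5.694498 V.
Divide by LSB: 5.694498 × 32768/8.6 = 21697.3617.
Truncating gives code 21697.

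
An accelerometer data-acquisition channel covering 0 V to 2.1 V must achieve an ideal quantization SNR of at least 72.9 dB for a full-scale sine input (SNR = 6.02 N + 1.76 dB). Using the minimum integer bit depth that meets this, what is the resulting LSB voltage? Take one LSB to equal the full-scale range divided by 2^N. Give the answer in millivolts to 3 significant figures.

0.513 mV

Span = 2.1 V.
Solving 6.02 N ≥ 72.9 − 1.76: N ≥ 11.817. Round up → N = 12.
LSB = 2.1 V ÷ 2^12 = 2.1/4096 V = 0.513 mV.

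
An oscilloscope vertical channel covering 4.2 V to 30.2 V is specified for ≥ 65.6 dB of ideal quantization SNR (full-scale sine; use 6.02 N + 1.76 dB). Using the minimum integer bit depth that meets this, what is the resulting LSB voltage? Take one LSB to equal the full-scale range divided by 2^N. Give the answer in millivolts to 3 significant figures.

The full-scale span is 30.2 − (4.2) = 26 V.
Solving 6.02 N ≥ 65.6 − 1.76: N ≥ 10.605. Round up → N = 11.
Step size = 26/2048 V = 12.7 mV.

12.7 mV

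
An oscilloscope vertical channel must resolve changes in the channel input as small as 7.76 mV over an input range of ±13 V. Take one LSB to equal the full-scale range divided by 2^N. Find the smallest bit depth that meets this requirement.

The full-scale span is 13 − (-13) = 26 V.
26 V / 7.76 mV = 3351. Since 2^11 = 2048 and 2^12 = 4096, N = 12.

12 bits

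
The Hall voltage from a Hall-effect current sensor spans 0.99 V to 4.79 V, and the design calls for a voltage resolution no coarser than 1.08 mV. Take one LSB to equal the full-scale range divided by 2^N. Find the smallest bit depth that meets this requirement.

12 bits

Full-scale range = 4.79 V − (0.99 V) = 3.8 V.
3.8 V / 1.08 mV = 3519. Since 2^11 = 2048 and 2^12 = 4096, N = 12.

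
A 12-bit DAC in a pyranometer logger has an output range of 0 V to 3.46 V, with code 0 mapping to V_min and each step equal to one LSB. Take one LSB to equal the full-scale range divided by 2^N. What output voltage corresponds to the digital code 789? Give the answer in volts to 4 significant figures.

0.6665 V

Range is 3.46 V. LSB = 3.46 V / 2^12.
V_out = 0 + 789 × (3.46/4096) V
      = 0 + 0.666489 = 0.666489 V.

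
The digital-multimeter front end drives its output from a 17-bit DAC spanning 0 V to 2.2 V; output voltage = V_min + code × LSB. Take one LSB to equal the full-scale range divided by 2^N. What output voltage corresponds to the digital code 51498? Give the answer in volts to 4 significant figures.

0.8644 V

Range is 2.2 V. LSB = 2.2 V / 2^17.
Output = V_min + (51498/131072) × range = 0 + 0.392899 × 2.2 V
      = 0 V + 0.864377 V = 0.864377 V.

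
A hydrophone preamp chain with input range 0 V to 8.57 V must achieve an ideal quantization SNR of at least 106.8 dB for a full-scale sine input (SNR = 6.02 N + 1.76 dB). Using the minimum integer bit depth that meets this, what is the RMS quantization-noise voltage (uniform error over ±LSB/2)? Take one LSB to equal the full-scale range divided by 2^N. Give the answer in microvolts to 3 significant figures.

9.44 µV

Span = 8.57 V.
N ≥ (106.8 − 1.76)/6.02 = 17.449 → N_min = 18.
One LSB is 8.57 V / 262144 = 32.692 µV.
σ_q = LSB/√12 = 32.692 µV/3.4641 = 9.44 µV.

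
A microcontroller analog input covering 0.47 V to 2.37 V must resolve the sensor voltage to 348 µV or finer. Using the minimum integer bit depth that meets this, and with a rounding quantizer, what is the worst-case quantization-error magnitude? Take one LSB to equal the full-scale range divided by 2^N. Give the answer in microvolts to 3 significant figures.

Range = 2.37 − (0.47) = 1.9 V.
Need 2^N ≥ 1.9 V / 348 µV = 5460 → N_min = 13.
Step size = 1.9/8192 V = 231.93 µV.
|e|_max = LSB/2 = 116 µV.

116 µV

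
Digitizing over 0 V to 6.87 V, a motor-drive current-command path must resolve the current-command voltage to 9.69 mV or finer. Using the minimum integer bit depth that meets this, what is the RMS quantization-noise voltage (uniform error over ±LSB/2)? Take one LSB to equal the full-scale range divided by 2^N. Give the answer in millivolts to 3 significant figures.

1.94 mV

Full-scale range = 6.87 V.
Levels needed ≥ 6.87/9.69 mV = 709.0. 2^10 = 1024 suffices, so N_min = 10.
LSB = 6.87 V / 2^10 = 6.7090 mV.
V_rms = LSB/√12 = 1.94 mV.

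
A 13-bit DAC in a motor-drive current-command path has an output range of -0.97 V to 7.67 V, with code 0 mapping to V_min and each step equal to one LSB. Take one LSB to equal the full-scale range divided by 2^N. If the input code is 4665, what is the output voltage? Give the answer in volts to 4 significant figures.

Span: 7.67 V − (-0.97 V) = 8.64 V. LSB = 8.64 V / 2^13.
V_out = -0.97 + 4665 × (8.64/8192) V
      = -0.97 + 4.92012 = 3.95012 V.

3.950 V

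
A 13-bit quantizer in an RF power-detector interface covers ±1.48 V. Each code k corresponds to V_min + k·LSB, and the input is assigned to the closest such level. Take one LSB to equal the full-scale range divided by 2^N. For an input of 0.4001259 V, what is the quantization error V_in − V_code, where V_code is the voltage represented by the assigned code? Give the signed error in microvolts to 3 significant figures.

Full-scale range = 1.48 V − (-1.48 V) = 2.96 V. LSB = 2.96 V / 2^13 ≈ 361.3 µV.
(V_in − V_min)/LSB = (0.4001259 − (-1.48)) × 8192/2.96 = 5203.3755 → nearest code k = 5203.
V_code = V_min + k × range/2^13 = -1.48 + 5203 × 2.96/8192 = 0.3999902344 V.
e = 0.4001259 − (0.3999902344) = +136 µV.

+136 µV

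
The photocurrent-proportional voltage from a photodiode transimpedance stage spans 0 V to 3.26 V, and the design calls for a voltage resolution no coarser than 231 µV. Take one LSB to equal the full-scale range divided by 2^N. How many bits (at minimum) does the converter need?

Full-scale range = 3.26 V.
Levels needed ≥ 3.26/231 µV = 14110. 2^14 = 16384 suffices, so N_min = 14.

14 bits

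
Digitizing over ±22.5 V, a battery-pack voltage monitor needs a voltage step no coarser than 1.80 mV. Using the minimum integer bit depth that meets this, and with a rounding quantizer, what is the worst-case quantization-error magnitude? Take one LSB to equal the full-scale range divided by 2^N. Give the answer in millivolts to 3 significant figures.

0.687 mV

Full-scale range = 22.5 V − (-22.5 V) = 45 V.
Required number of levels: 45/1.80 mV = 25000; smallest N with 2^N ≥ that is 15.
Step size = 45/32768 V = 1.3733 mV.
|e|_max = LSB/2 = 0.687 mV.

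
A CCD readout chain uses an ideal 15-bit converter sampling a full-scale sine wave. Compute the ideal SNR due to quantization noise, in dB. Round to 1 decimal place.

92.1 dB

Ideal quantization SNR: 6.02 × 15 + 1.76 dB = 92.1 dB.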